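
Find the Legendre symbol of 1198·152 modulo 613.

-1

By multiplicativity, (1198·152|613) = (1198|613)·(152|613).
First factor (1198|613):
(1198|613)
  = (585|613)    [1198 ≡ 585 mod 613]
  = (613|585)    [QR: 585 ≡ 1 mod 4, sign kept]
  = (28|585)    [613 ≡ 28 mod 585]
  = (7|585)    [585 ≡ 1 mod 8 ⇒ (2|585)^2 = +1]
  = (585|7)    [QR: 585 ≡ 1 mod 4, sign kept]
  = (4|7)    [585 ≡ 4 mod 7]
  = (1|7)    [7 ≡ 7 mod 8 ⇒ (2|7)^2 = +1]
  = 1    [(1|7) = 1]
Second factor (152|613):
(152|613)
  = -(19|613)    [613 ≡ 5 mod 8 ⇒ (2|613)^3 = -1]
  = -(613|19)    [QR: 613 ≡ 1 mod 4, sign kept]
  = -(5|19)    [613 ≡ 5 mod 19]
  = -(19|5)    [QR: 5 ≡ 1 mod 4, sign kept]
  = -(4|5)    [19 ≡ 4 mod 5]
  = -(1|5)    [5 ≡ 5 mod 8 ⇒ (2|5)^2 = +1]
  = -1    [(1|5) = 1]
Product: (1)·(-1) = -1.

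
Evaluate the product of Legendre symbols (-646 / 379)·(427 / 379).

1

By multiplicativity, (-646·427 / 379) = (-646 / 379)·(427 / 379).
First factor (-646 / 379):
Pull out -1: (-646 / 379) = (-1 / 379)·(646 / 379). Since 379 ≡ 3 (mod 4), (-1 / 379) = -1. Now have -(646 / 379).
Reduce the numerator: 646 ≡ 267 (mod 379), so (646 / 379) = (267 / 379).
Both 267 ≡ 3 and 379 ≡ 3 (mod 4), so reciprocity gives (267 / 379) = -(379 / 267). Reduce: 379 ≡ 112 (mod 267). Now have (112 / 267).
Factor out 2: 112 = 2^4·7. Since 267 ≡ 3 (mod 8), (2 / 267) = -1, and (2 / 267)^4 = +1. Now have (7 / 267).
Both 7 ≡ 3 and 267 ≡ 3 (mod 4), so reciprocity gives (7 / 267) = -(267 / 7). Reduce: 267 ≡ 1 (mod 7). Now have -(1 / 7).
(1 / 7) = 1. Collecting the sign factors: -1.
Second factor (427 / 379):
Reduce the numerator: 427 ≡ 48 (mod 379), so (427 / 379) = (48 / 379).
Factor out 2: 48 = 2^4·3. Since 379 ≡ 3 (mod 8), (2 / 379) = -1, and (2 / 379)^4 = +1. Now have (3 / 379).
Both 3 ≡ 3 and 379 ≡ 3 (mod 4), so reciprocity gives (3 / 379) = -(379 / 3). Reduce: 379 ≡ 1 (mod 3). Now have -(1 / 3).
(1 / 3) = 1. Collecting the sign factors: -1.
Product: (-1)·(-1) = 1.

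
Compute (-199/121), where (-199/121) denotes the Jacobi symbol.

Pull out -1: (-199/121) = (-1/121)·(199/121). Since 121 ≡ 1 (mod 4), (-1/121) = +1. Now have (199/121).
Reduce the numerator: 199 ≡ 78 (mod 121), so (199/121) = (78/121).
Factor out 2: 78 = 2·39. Since 121 ≡ 1 (mod 8), (2/121) = +1. Now have (39/121).
121 ≡ 1 (mod 4), so quadratic reciprocity gives (39/121) = (121/39). Reduce: 121 ≡ 4 (mod 39). Now have (4/39).
Factor out 2: 4 = 2^2. Since 39 ≡ 7 (mod 8), (2/39) = +1, and (2/39)^2 = +1. Now have (1/39).
(1/39) = 1. Collecting the sign factors: 1.

1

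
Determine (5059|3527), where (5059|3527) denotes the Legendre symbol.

1

Reduce the numerator: 5059 ≡ 1532 (mod 3527), so (5059|3527) = (1532|3527).
Factor out 2: 1532 = 2^2·383. Since 3527 ≡ 7 (mod 8), (2|3527) = +1, and (2|3527)^2 = +1. Now have (383|3527).
Both 383 ≡ 3 and 3527 ≡ 3 (mod 4), so reciprocity gives (383|3527) = -(3527|383). Reduce: 3527 ≡ 80 (mod 383). Now have -(80|383).
Factor out 2: 80 = 2^4·5. Since 383 ≡ 7 (mod 8), (2|383) = +1, and (2|383)^4 = +1. Now have -(5|383).
5 ≡ 1 (mod 4), so quadratic reciprocity gives (5|383) = (383|5). Reduce: 383 ≡ 3 (mod 5). Now have -(3|5).
5 ≡ 1 (mod 4), so quadratic reciprocity gives (3|5) = (5|3). Reduce: 5 ≡ 2 (mod 3). Now have -(2|3).
Factor out 2: 2 = 2. Since 3 ≡ 3 (mod 8), (2|3) = -1. Now have (1|3).
(1|3) = 1. Collecting the sign factors: 1.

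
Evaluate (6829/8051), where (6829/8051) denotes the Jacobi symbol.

-1

(6829/8051)
  = (8051/6829)    [QR: 6829 ≡ 1 mod 4, sign kept]
  = (1222/6829)    [8051 ≡ 1222 mod 6829]
  = -(611/6829)    [6829 ≡ 5 mod 8 ⇒ (2/6829) = -1]
  = -(6829/611)    [QR: 6829 ≡ 1 mod 4, sign kept]
  = -(108/611)    [6829 ≡ 108 mod 611]
  = -(27/611)    [611 ≡ 3 mod 8 ⇒ (2/611)^2 = +1]
  = (611/27)    [QR: both ≡ 3 mod 4, sign flips]
  = (17/27)    [611 ≡ 17 mod 27]
  = (27/17)    [QR: 17 ≡ 1 mod 4, sign kept]
  = (10/17)    [27 ≡ 10 mod 17]
  = (5/17)    [17 ≡ 1 mod 8 ⇒ (2/17) = +1]
  = (17/5)    [QR: 5 ≡ 1 mod 4, sign kept]
  = (2/5)    [17 ≡ 2 mod 5]
  = -(1/5)    [5 ≡ 5 mod 8 ⇒ (2/5) = -1]
  = -1    [(1/5) = 1]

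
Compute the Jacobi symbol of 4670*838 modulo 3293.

By multiplicativity, (4670·838/3293) = (4670/3293)·(838/3293).
First factor (4670/3293):
Reduce the numerator: 4670 ≡ 1377 (mod 3293), so (4670/3293) = (1377/3293).
1377 ≡ 1 (mod 4), so quadratic reciprocity gives (1377/3293) = (3293/1377). Reduce: 3293 ≡ 539 (mod 1377). Now have (539/1377).
1377 ≡ 1 (mod 4), so quadratic reciprocity gives (539/1377) = (1377/539). Reduce: 1377 ≡ 299 (mod 539). Now have (299/539).
Both 299 ≡ 3 and 539 ≡ 3 (mod 4), so reciprocity gives (299/539) = -(539/299). Reduce: 539 ≡ 240 (mod 299). Now have -(240/299).
Factor out 2: 240 = 2^4·15. Since 299 ≡ 3 (mod 8), (2/299) = -1, and (2/299)^4 = +1. Now have -(15/299).
Both 15 ≡ 3 and 299 ≡ 3 (mod 4), so reciprocity gives (15/299) = -(299/15). Reduce: 299 ≡ 14 (mod 15). Now have (14/15).
Factor out 2: 14 = 2·7. Since 15 ≡ 7 (mod 8), (2/15) = +1. Now have (7/15).
Both 7 ≡ 3 and 15 ≡ 3 (mod 4), so reciprocity gives (7/15) = -(15/7). Reduce: 15 ≡ 1 (mod 7). Now have -(1/7).
(1/7) = 1. Collecting the sign factors: -1.
Second factor (838/3293):
Factor out 2: 838 = 2·419. Since 3293 ≡ 5 (mod 8), (2/3293) = -1. Now have -(419/3293).
3293 ≡ 1 (mod 4), so quadratic reciprocity gives (419/3293) = (3293/419). Reduce: 3293 ≡ 360 (mod 419). Now have -(360/419).
Factor out 2: 360 = 2^3·45. Since 419 ≡ 3 (mod 8), (2/419) = -1, and (2/419)^3 = -1. Now have (45/419).
45 ≡ 1 (mod 4), so quadratic reciprocity gives (45/419) = (419/45). Reduce: 419 ≡ 14 (mod 45). Now have (14/45).
Factor out 2: 14 = 2·7. Since 45 ≡ 5 (mod 8), (2/45) = -1. Now have -(7/45).
45 ≡ 1 (mod 4), so quadratic reciprocity gives (7/45) = (45/7). Reduce: 45 ≡ 3 (mod 7). Now have -(3/7).
Both 3 ≡ 3 and 7 ≡ 3 (mod 4), so reciprocity gives (3/7) = -(7/3). Reduce: 7 ≡ 1 (mod 3). Now have (1/3).
(1/3) = 1. Collecting the sign factors: 1.
Product: (-1)·(1) = -1.

-1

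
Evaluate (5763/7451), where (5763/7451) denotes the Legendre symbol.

-1

Both 5763 ≡ 3 and 7451 ≡ 3 (mod 4), so reciprocity gives (5763/7451) = -(7451/5763). Reduce: 7451 ≡ 1688 (mod 5763). Now have -(1688/5763).
Factor out 2: 1688 = 2^3·211. Since 5763 ≡ 3 (mod 8), (2/5763) = -1, and (2/5763)^3 = -1. Now have (211/5763).
Both 211 ≡ 3 and 5763 ≡ 3 (mod 4), so reciprocity gives (211/5763) = -(5763/211). Reduce: 5763 ≡ 66 (mod 211). Now have -(66/211).
Factor out 2: 66 = 2·33. Since 211 ≡ 3 (mod 8), (2/211) = -1. Now have (33/211).
33 ≡ 1 (mod 4), so quadratic reciprocity gives (33/211) = (211/33). Reduce: 211 ≡ 13 (mod 33). Now have (13/33).
13 ≡ 1 (mod 4), so quadratic reciprocity gives (13/33) = (33/13). Reduce: 33 ≡ 7 (mod 13). Now have (7/13).
13 ≡ 1 (mod 4), so quadratic reciprocity gives (7/13) = (13/7). Reduce: 13 ≡ 6 (mod 7). Now have (6/7).
Factor out 2: 6 = 2·3. Since 7 ≡ 7 (mod 8), (2/7) = +1. Now have (3/7).
Both 3 ≡ 3 and 7 ≡ 3 (mod 4), so reciprocity gives (3/7) = -(7/3). Reduce: 7 ≡ 1 (mod 3). Now have -(1/3).
(1/3) = 1. Collecting the sign factors: -1.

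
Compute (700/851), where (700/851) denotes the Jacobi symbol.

(700/851)
  = (175/851)    [851 ≡ 3 mod 8 ⇒ (2/851)^2 = +1]
  = -(851/175)    [QR: both ≡ 3 mod 4, sign flips]
  = -(151/175)    [851 ≡ 151 mod 175]
  = (175/151)    [QR: both ≡ 3 mod 4, sign flips]
  = (24/151)    [175 ≡ 24 mod 151]
  = (3/151)    [151 ≡ 7 mod 8 ⇒ (2/151)^3 = +1]
  = -(151/3)    [QR: both ≡ 3 mod 4, sign flips]
  = -(1/3)    [151 ≡ 1 mod 3]
  = -1    [(1/3) = 1]

-1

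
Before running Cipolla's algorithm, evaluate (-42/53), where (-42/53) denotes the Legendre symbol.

Pull out -1: (-42/53) = (-1/53)·(42/53). Since 53 ≡ 1 (mod 4), (-1/53) = +1. Now have (42/53).
Factor out 2: 42 = 2·21. Since 53 ≡ 5 (mod 8), (2/53) = -1. Now have -(21/53).
21 ≡ 1 (mod 4), so quadratic reciprocity gives (21/53) = (53/21). Reduce: 53 ≡ 11 (mod 21). Now have -(11/21).
21 ≡ 1 (mod 4), so quadratic reciprocity gives (11/21) = (21/11). Reduce: 21 ≡ 10 (mod 11). Now have -(10/11).
Factor out 2: 10 = 2·5. Since 11 ≡ 3 (mod 8), (2/11) = -1. Now have (5/11).
5 ≡ 1 (mod 4), so quadratic reciprocity gives (5/11) = (11/5). Reduce: 11 ≡ 1 (mod 5). Now have (1/5).
(1/5) = 1. Collecting the sign factors: 1.

1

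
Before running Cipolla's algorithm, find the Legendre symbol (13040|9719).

(13040|9719)
  = (3321|9719)    [13040 ≡ 3321 mod 9719]
  = (9719|3321)    [QR: 3321 ≡ 1 mod 4, sign kept]
  = (3077|3321)    [9719 ≡ 3077 mod 3321]
  = (3321|3077)    [QR: 3077 ≡ 1 mod 4, sign kept]
  = (244|3077)    [3321 ≡ 244 mod 3077]
  = (61|3077)    [3077 ≡ 5 mod 8 ⇒ (2|3077)^2 = +1]
  = (3077|61)    [QR: 61 ≡ 1 mod 4, sign kept]
  = (27|61)    [3077 ≡ 27 mod 61]
  = (61|27)    [QR: 61 ≡ 1 mod 4, sign kept]
  = (7|27)    [61 ≡ 7 mod 27]
  = -(27|7)    [QR: both ≡ 3 mod 4, sign flips]
  = -(6|7)    [27 ≡ 6 mod 7]
  = -(3|7)    [7 ≡ 7 mod 8 ⇒ (2|7) = +1]
  = (7|3)    [QR: both ≡ 3 mod 4, sign flips]
  = (1|3)    [7 ≡ 1 mod 3]
  = 1    [(1|3) = 1]

1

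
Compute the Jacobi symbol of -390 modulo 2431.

(-390/2431)
  = (2041/2431)    [-390 ≡ 2041 mod 2431]
  = (2431/2041)    [QR: 2041 ≡ 1 mod 4, sign kept]
  = (390/2041)    [2431 ≡ 390 mod 2041]
  = (195/2041)    [2041 ≡ 1 mod 8 ⇒ (2/2041) = +1]
  = (2041/195)    [QR: 2041 ≡ 1 mod 4, sign kept]
  = (91/195)    [2041 ≡ 91 mod 195]
  = -(195/91)    [QR: both ≡ 3 mod 4, sign flips]
  = -(13/91)    [195 ≡ 13 mod 91]
  = -(91/13)    [QR: 13 ≡ 1 mod 4, sign kept]
  = -(0/13)    [91 ≡ 0 mod 13]
  = 0    [numerator 0, gcd > 1]

0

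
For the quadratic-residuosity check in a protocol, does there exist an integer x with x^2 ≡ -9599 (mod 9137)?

yes

Pull out -1: (-9599/9137) = (-1/9137)·(9599/9137). Since 9137 ≡ 1 (mod 4), (-1/9137) = +1. Now have (9599/9137).
Reduce the numerator: 9599 ≡ 462 (mod 9137), so (9599/9137) = (462/9137).
Factor out 2: 462 = 2·231. Since 9137 ≡ 1 (mod 8), (2/9137) = +1. Now have (231/9137).
9137 ≡ 1 (mod 4), so quadratic reciprocity gives (231/9137) = (9137/231). Reduce: 9137 ≡ 128 (mod 231). Now have (128/231).
Factor out 2: 128 = 2^7. Since 231 ≡ 7 (mod 8), (2/231) = +1, and (2/231)^7 = +1. Now have (1/231).
(1/231) = 1. Collecting the sign factors: 1.
(-9599/9137) = 1, and 9137 is prime, so -9599 is a quadratic residue mod 9137.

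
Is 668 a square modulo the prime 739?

yes

(668/739)
  = (167/739)    [739 ≡ 3 mod 8 ⇒ (2/739)^2 = +1]
  = -(739/167)    [QR: both ≡ 3 mod 4, sign flips]
  = -(71/167)    [739 ≡ 71 mod 167]
  = (167/71)    [QR: both ≡ 3 mod 4, sign flips]
  = (25/71)    [167 ≡ 25 mod 71]
  = (71/25)    [QR: 25 ≡ 1 mod 4, sign kept]
  = (21/25)    [71 ≡ 21 mod 25]
  = (25/21)    [QR: 21 ≡ 1 mod 4, sign kept]
  = (4/21)    [25 ≡ 4 mod 21]
  = (1/21)    [21 ≡ 5 mod 8 ⇒ (2/21)^2 = +1]
  = 1    [(1/21) = 1]
The Legendre symbol is 1, so x^2 ≡ 668 (mod 739) has solution.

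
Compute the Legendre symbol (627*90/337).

By multiplicativity, (627·90/337) = (627/337)·(90/337).
First factor (627/337):
Reduce the numerator: 627 ≡ 290 (mod 337), so (627/337) = (290/337).
Factor out 2: 290 = 2·145. Since 337 ≡ 1 (mod 8), (2/337) = +1. Now have (145/337).
145 ≡ 1 (mod 4), so quadratic reciprocity gives (145/337) = (337/145). Reduce: 337 ≡ 47 (mod 145). Now have (47/145).
145 ≡ 1 (mod 4), so quadratic reciprocity gives (47/145) = (145/47). Reduce: 145 ≡ 4 (mod 47). Now have (4/47).
Factor out 2: 4 = 2^2. Since 47 ≡ 7 (mod 8), (2/47) = +1, and (2/47)^2 = +1. Now have (1/47).
(1/47) = 1. Collecting the sign factors: 1.
Second factor (90/337):
Factor out 2: 90 = 2·45. Since 337 ≡ 1 (mod 8), (2/337) = +1. Now have (45/337).
45 ≡ 1 (mod 4), so quadratic reciprocity gives (45/337) = (337/45). Reduce: 337 ≡ 22 (mod 45). Now have (22/45).
Factor out 2: 22 = 2·11. Since 45 ≡ 5 (mod 8), (2/45) = -1. Now have -(11/45).
45 ≡ 1 (mod 4), so quadratic reciprocity gives (11/45) = (45/11). Reduce: 45 ≡ 1 (mod 11). Now have -(1/11).
(1/11) = 1. Collecting the sign factors: -1.
Product: (1)·(-1) = -1.

-1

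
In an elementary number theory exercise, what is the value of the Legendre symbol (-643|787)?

1

(-643|787)
  = -(643|787)    [787 ≡ 3 mod 4 ⇒ (-1|787) = -1]
  = (787|643)    [QR: both ≡ 3 mod 4, sign flips]
  = (144|643)    [787 ≡ 144 mod 643]
  = (9|643)    [643 ≡ 3 mod 8 ⇒ (2|643)^4 = +1]
  = (643|9)    [QR: 9 ≡ 1 mod 4, sign kept]
  = (4|9)    [643 ≡ 4 mod 9]
  = (1|9)    [9 ≡ 1 mod 8 ⇒ (2|9)^2 = +1]
  = 1    [(1|9) = 1]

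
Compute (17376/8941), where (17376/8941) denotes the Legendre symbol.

1

Reduce the numerator: 17376 ≡ 8435 (mod 8941), so (17376/8941) = (8435/8941).
8941 ≡ 1 (mod 4), so quadratic reciprocity gives (8435/8941) = (8941/8435). Reduce: 8941 ≡ 506 (mod 8435). Now have (506/8435).
Factor out 2: 506 = 2·253. Since 8435 ≡ 3 (mod 8), (2/8435) = -1. Now have -(253/8435).
253 ≡ 1 (mod 4), so quadratic reciprocity gives (253/8435) = (8435/253). Reduce: 8435 ≡ 86 (mod 253). Now have -(86/253).
Factor out 2: 86 = 2·43. Since 253 ≡ 5 (mod 8), (2/253) = -1. Now have (43/253).
253 ≡ 1 (mod 4), so quadratic reciprocity gives (43/253) = (253/43). Reduce: 253 ≡ 38 (mod 43). Now have (38/43).
Factor out 2: 38 = 2·19. Since 43 ≡ 3 (mod 8), (2/43) = -1. Now have -(19/43).
Both 19 ≡ 3 and 43 ≡ 3 (mod 4), so reciprocity gives (19/43) = -(43/19). Reduce: 43 ≡ 5 (mod 19). Now have (5/19).
5 ≡ 1 (mod 4), so quadratic reciprocity gives (5/19) = (19/5). Reduce: 19 ≡ 4 (mod 5). Now have (4/5).
Factor out 2: 4 = 2^2. Since 5 ≡ 5 (mod 8), (2/5) = -1, and (2/5)^2 = +1. Now have (1/5).
(1/5) = 1. Collecting the sign factors: 1.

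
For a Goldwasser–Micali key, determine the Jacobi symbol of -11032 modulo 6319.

Pull out -1: (-11032|6319) = (-1|6319)·(11032|6319). Since 6319 ≡ 3 (mod 4), (-1|6319) = -1. Now have -(11032|6319).
Reduce the numerator: 11032 ≡ 4713 (mod 6319), so (11032|6319) = (4713|6319).
4713 ≡ 1 (mod 4), so quadratic reciprocity gives (4713|6319) = (6319|4713). Reduce: 6319 ≡ 1606 (mod 4713). Now have -(1606|4713).
Factor out 2: 1606 = 2·803. Since 4713 ≡ 1 (mod 8), (2|4713) = +1. Now have -(803|4713).
4713 ≡ 1 (mod 4), so quadratic reciprocity gives (803|4713) = (4713|803). Reduce: 4713 ≡ 698 (mod 803). Now have -(698|803).
Factor out 2: 698 = 2·349. Since 803 ≡ 3 (mod 8), (2|803) = -1. Now have (349|803).
349 ≡ 1 (mod 4), so quadratic reciprocity gives (349|803) = (803|349). Reduce: 803 ≡ 105 (mod 349). Now have (105|349).
105 ≡ 1 (mod 4), so quadratic reciprocity gives (105|349) = (349|105). Reduce: 349 ≡ 34 (mod 105). Now have (34|105).
Factor out 2: 34 = 2·17. Since 105 ≡ 1 (mod 8), (2|105) = +1. Now have (17|105).
17 ≡ 1 (mod 4), so quadratic reciprocity gives (17|105) = (105|17). Reduce: 105 ≡ 3 (mod 17). Now have (3|17).
17 ≡ 1 (mod 4), so quadratic reciprocity gives (3|17) = (17|3). Reduce: 17 ≡ 2 (mod 3). Now have (2|3).
Factor out 2: 2 = 2. Since 3 ≡ 3 (mod 8), (2|3) = -1. Now have -(1|3).
(1|3) = 1. Collecting the sign factors: -1.

-1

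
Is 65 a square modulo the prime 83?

yes

(65|83)
  = (83|65)    [QR: 65 ≡ 1 mod 4, sign kept]
  = (18|65)    [83 ≡ 18 mod 65]
  = (9|65)    [65 ≡ 1 mod 8 ⇒ (2|65) = +1]
  = (65|9)    [QR: 9 ≡ 1 mod 4, sign kept]
  = (2|9)    [65 ≡ 2 mod 9]
  = (1|9)    [9 ≡ 1 mod 8 ⇒ (2|9) = +1]
  = 1    [(1|9) = 1]
The Legendre symbol is 1, so x^2 ≡ 65 (mod 83) has solution.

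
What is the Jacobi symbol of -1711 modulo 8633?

Reduce the numerator: -1711 ≡ 6922 (mod 8633), so (-1711 / 8633) = (6922 / 8633).
Factor out 2: 6922 = 2·3461. Since 8633 ≡ 1 (mod 8), (2 / 8633) = +1. Now have (3461 / 8633).
3461 ≡ 1 (mod 4), so quadratic reciprocity gives (3461 / 8633) = (8633 / 3461). Reduce: 8633 ≡ 1711 (mod 3461). Now have (1711 / 3461).
3461 ≡ 1 (mod 4), so quadratic reciprocity gives (1711 / 3461) = (3461 / 1711). Reduce: 3461 ≡ 39 (mod 1711). Now have (39 / 1711).
Both 39 ≡ 3 and 1711 ≡ 3 (mod 4), so reciprocity gives (39 / 1711) = -(1711 / 39). Reduce: 1711 ≡ 34 (mod 39). Now have -(34 / 39).
Factor out 2: 34 = 2·17. Since 39 ≡ 7 (mod 8), (2 / 39) = +1. Now have -(17 / 39).
17 ≡ 1 (mod 4), so quadratic reciprocity gives (17 / 39) = (39 / 17). Reduce: 39 ≡ 5 (mod 17). Now have -(5 / 17).
5 ≡ 1 (mod 4), so quadratic reciprocity gives (5 / 17) = (17 / 5). Reduce: 17 ≡ 2 (mod 5). Now have -(2 / 5).
Factor out 2: 2 = 2. Since 5 ≡ 5 (mod 8), (2 / 5) = -1. Now have (1 / 5).
(1 / 5) = 1. Collecting the sign factors: 1.

1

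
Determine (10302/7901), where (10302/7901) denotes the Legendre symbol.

Reduce the numerator: 10302 ≡ 2401 (mod 7901), so (10302/7901) = (2401/7901).
2401 ≡ 1 (mod 4), so quadratic reciprocity gives (2401/7901) = (7901/2401). Reduce: 7901 ≡ 698 (mod 2401). Now have (698/2401).
Factor out 2: 698 = 2·349. Since 2401 ≡ 1 (mod 8), (2/2401) = +1. Now have (349/2401).
349 ≡ 1 (mod 4), so quadratic reciprocity gives (349/2401) = (2401/349). Reduce: 2401 ≡ 307 (mod 349). Now have (307/349).
349 ≡ 1 (mod 4), so quadratic reciprocity gives (307/349) = (349/307). Reduce: 349 ≡ 42 (mod 307). Now have (42/307).
Factor out 2: 42 = 2·21. Since 307 ≡ 3 (mod 8), (2/307) = -1. Now have -(21/307).
21 ≡ 1 (mod 4), so quadratic reciprocity gives (21/307) = (307/21). Reduce: 307 ≡ 13 (mod 21). Now have -(13/21).
13 ≡ 1 (mod 4), so quadratic reciprocity gives (13/21) = (21/13). Reduce: 21 ≡ 8 (mod 13). Now have -(8/13).
Factor out 2: 8 = 2^3. Since 13 ≡ 5 (mod 8), (2/13) = -1, and (2/13)^3 = -1. Now have (1/13).
(1/13) = 1. Collecting the sign factors: 1.

1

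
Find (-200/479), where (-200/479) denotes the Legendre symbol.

Pull out -1: (-200/479) = (-1/479)·(200/479). Since 479 ≡ 3 (mod 4), (-1/479) = -1. Now have -(200/479).
Factor out 2: 200 = 2^3·25. Since 479 ≡ 7 (mod 8), (2/479) = +1, and (2/479)^3 = +1. Now have -(25/479).
25 ≡ 1 (mod 4), so quadratic reciprocity gives (25/479) = (479/25). Reduce: 479 ≡ 4 (mod 25). Now have -(4/25).
Factor out 2: 4 = 2^2. Since 25 ≡ 1 (mod 8), (2/25) = +1, and (2/25)^2 = +1. Now have -(1/25).
(1/25) = 1. Collecting the sign factors: -1.

-1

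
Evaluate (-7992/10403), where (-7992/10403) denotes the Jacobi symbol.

-1

Reduce the numerator: -7992 ≡ 2411 (mod 10403), so (-7992/10403) = (2411/10403).
Both 2411 ≡ 3 and 10403 ≡ 3 (mod 4), so reciprocity gives (2411/10403) = -(10403/2411). Reduce: 10403 ≡ 759 (mod 2411). Now have -(759/2411).
Both 759 ≡ 3 and 2411 ≡ 3 (mod 4), so reciprocity gives (759/2411) = -(2411/759). Reduce: 2411 ≡ 134 (mod 759). Now have (134/759).
Factor out 2: 134 = 2·67. Since 759 ≡ 7 (mod 8), (2/759) = +1. Now have (67/759).
Both 67 ≡ 3 and 759 ≡ 3 (mod 4), so reciprocity gives (67/759) = -(759/67). Reduce: 759 ≡ 22 (mod 67). Now have -(22/67).
Factor out 2: 22 = 2·11. Since 67 ≡ 3 (mod 8), (2/67) = -1. Now have (11/67).
Both 11 ≡ 3 and 67 ≡ 3 (mod 4), so reciprocity gives (11/67) = -(67/11). Reduce: 67 ≡ 1 (mod 11). Now have -(1/11).
(1/11) = 1. Collecting the sign factors: -1.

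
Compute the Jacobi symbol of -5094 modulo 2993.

(-5094 / 2993)
  = (5094 / 2993)    [2993 ≡ 1 mod 4 ⇒ (-1 / 2993) = +1]
  = (2101 / 2993)    [5094 ≡ 2101 mod 2993]
  = (2993 / 2101)    [QR: 2101 ≡ 1 mod 4, sign kept]
  = (892 / 2101)    [2993 ≡ 892 mod 2101]
  = (223 / 2101)    [2101 ≡ 5 mod 8 ⇒ (2 / 2101)^2 = +1]
  = (2101 / 223)    [QR: 2101 ≡ 1 mod 4, sign kept]
  = (94 / 223)    [2101 ≡ 94 mod 223]
  = (47 / 223)    [223 ≡ 7 mod 8 ⇒ (2 / 223) = +1]
  = -(223 / 47)    [QR: both ≡ 3 mod 4, sign flips]
  = -(35 / 47)    [223 ≡ 35 mod 47]
  = (47 / 35)    [QR: both ≡ 3 mod 4, sign flips]
  = (12 / 35)    [47 ≡ 12 mod 35]
  = (3 / 35)    [35 ≡ 3 mod 8 ⇒ (2 / 35)^2 = +1]
  = -(35 / 3)    [QR: both ≡ 3 mod 4, sign flips]
  = -(2 / 3)    [35 ≡ 2 mod 3]
  = (1 / 3)    [3 ≡ 3 mod 8 ⇒ (2 / 3) = -1]
  = 1    [(1 / 3) = 1]

1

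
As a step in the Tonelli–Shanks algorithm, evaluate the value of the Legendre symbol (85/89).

1

85 ≡ 1 (mod 4), so quadratic reciprocity gives (85/89) = (89/85). Reduce: 89 ≡ 4 (mod 85). Now have (4/85).
Factor out 2: 4 = 2^2. Since 85 ≡ 5 (mod 8), (2/85) = -1, and (2/85)^2 = +1. Now have (1/85).
(1/85) = 1. Collecting the sign factors: 1.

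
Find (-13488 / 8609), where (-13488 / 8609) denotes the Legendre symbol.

Pull out -1: (-13488 / 8609) = (-1 / 8609)·(13488 / 8609). Since 8609 ≡ 1 (mod 4), (-1 / 8609) = +1. Now have (13488 / 8609).
Reduce the numerator: 13488 ≡ 4879 (mod 8609), so (13488 / 8609) = (4879 / 8609).
8609 ≡ 1 (mod 4), so quadratic reciprocity gives (4879 / 8609) = (8609 / 4879). Reduce: 8609 ≡ 3730 (mod 4879). Now have (3730 / 4879).
Factor out 2: 3730 = 2·1865. Since 4879 ≡ 7 (mod 8), (2 / 4879) = +1. Now have (1865 / 4879).
1865 ≡ 1 (mod 4), so quadratic reciprocity gives (1865 / 4879) = (4879 / 1865). Reduce: 4879 ≡ 1149 (mod 1865). Now have (1149 / 1865).
1149 ≡ 1 (mod 4), so quadratic reciprocity gives (1149 / 1865) = (1865 / 1149). Reduce: 1865 ≡ 716 (mod 1149). Now have (716 / 1149).
Factor out 2: 716 = 2^2·179. Since 1149 ≡ 5 (mod 8), (2 / 1149) = -1, and (2 / 1149)^2 = +1. Now have (179 / 1149).
1149 ≡ 1 (mod 4), so quadratic reciprocity gives (179 / 1149) = (1149 / 179). Reduce: 1149 ≡ 75 (mod 179). Now have (75 / 179).
Both 75 ≡ 3 and 179 ≡ 3 (mod 4), so reciprocity gives (75 / 179) = -(179 / 75). Reduce: 179 ≡ 29 (mod 75). Now have -(29 / 75).
29 ≡ 1 (mod 4), so quadratic reciprocity gives (29 / 75) = (75 / 29). Reduce: 75 ≡ 17 (mod 29). Now have -(17 / 29).
17 ≡ 1 (mod 4), so quadratic reciprocity gives (17 / 29) = (29 / 17). Reduce: 29 ≡ 12 (mod 17). Now have -(12 / 17).
Factor out 2: 12 = 2^2·3. Since 17 ≡ 1 (mod 8), (2 / 17) = +1, and (2 / 17)^2 = +1. Now have -(3 / 17).
17 ≡ 1 (mod 4), so quadratic reciprocity gives (3 / 17) = (17 / 3). Reduce: 17 ≡ 2 (mod 3). Now have -(2 / 3).
Factor out 2: 2 = 2. Since 3 ≡ 3 (mod 8), (2 / 3) = -1. Now have (1 / 3).
(1 / 3) = 1. Collecting the sign factors: 1.

1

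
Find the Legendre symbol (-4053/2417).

-1

(-4053/2417)
  = (4053/2417)    [2417 ≡ 1 mod 4 ⇒ (-1/2417) = +1]
  = (1636/2417)    [4053 ≡ 1636 mod 2417]
  = (409/2417)    [2417 ≡ 1 mod 8 ⇒ (2/2417)^2 = +1]
  = (2417/409)    [QR: 409 ≡ 1 mod 4, sign kept]
  = (372/409)    [2417 ≡ 372 mod 409]
  = (93/409)    [409 ≡ 1 mod 8 ⇒ (2/409)^2 = +1]
  = (409/93)    [QR: 93 ≡ 1 mod 4, sign kept]
  = (37/93)    [409 ≡ 37 mod 93]
  = (93/37)    [QR: 37 ≡ 1 mod 4, sign kept]
  = (19/37)    [93 ≡ 19 mod 37]
  = (37/19)    [QR: 37 ≡ 1 mod 4, sign kept]
  = (18/19)    [37 ≡ 18 mod 19]
  = -(9/19)    [19 ≡ 3 mod 8 ⇒ (2/19) = -1]
  = -(19/9)    [QR: 9 ≡ 1 mod 4, sign kept]
  = -(1/9)    [19 ≡ 1 mod 9]
  = -1    [(1/9) = 1]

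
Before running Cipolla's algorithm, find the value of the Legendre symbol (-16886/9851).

1

(-16886/9851)
  = (2816/9851)    [-16886 ≡ 2816 mod 9851]
  = (11/9851)    [9851 ≡ 3 mod 8 ⇒ (2/9851)^8 = +1]
  = -(9851/11)    [QR: both ≡ 3 mod 4, sign flips]
  = -(6/11)    [9851 ≡ 6 mod 11]
  = (3/11)    [11 ≡ 3 mod 8 ⇒ (2/11) = -1]
  = -(11/3)    [QR: both ≡ 3 mod 4, sign flips]
  = -(2/3)    [11 ≡ 2 mod 3]
  = (1/3)    [3 ≡ 3 mod 8 ⇒ (2/3) = -1]
  = 1    [(1/3) = 1]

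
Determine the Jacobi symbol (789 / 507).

Reduce the numerator: 789 ≡ 282 (mod 507), so (789 / 507) = (282 / 507).
Factor out 2: 282 = 2·141. Since 507 ≡ 3 (mod 8), (2 / 507) = -1. Now have -(141 / 507).
141 ≡ 1 (mod 4), so quadratic reciprocity gives (141 / 507) = (507 / 141). Reduce: 507 ≡ 84 (mod 141). Now have -(84 / 141).
Factor out 2: 84 = 2^2·21. Since 141 ≡ 5 (mod 8), (2 / 141) = -1, and (2 / 141)^2 = +1. Now have -(21 / 141).
21 ≡ 1 (mod 4), so quadratic reciprocity gives (21 / 141) = (141 / 21). Reduce: 141 ≡ 15 (mod 21). Now have -(15 / 21).
21 ≡ 1 (mod 4), so quadratic reciprocity gives (15 / 21) = (21 / 15). Reduce: 21 ≡ 6 (mod 15). Now have -(6 / 15).
Factor out 2: 6 = 2·3. Since 15 ≡ 7 (mod 8), (2 / 15) = +1. Now have -(3 / 15).
Both 3 ≡ 3 and 15 ≡ 3 (mod 4), so reciprocity gives (3 / 15) = -(15 / 3). Reduce: 15 ≡ 0 (mod 3). Now have (0 / 3).
The numerator is now 0 with denominator 3 > 1: the symbol is 0.

0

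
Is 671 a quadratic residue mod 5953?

5953 ≡ 1 (mod 4), so quadratic reciprocity gives (671|5953) = (5953|671). Reduce: 5953 ≡ 585 (mod 671). Now have (585|671).
585 ≡ 1 (mod 4), so quadratic reciprocity gives (585|671) = (671|585). Reduce: 671 ≡ 86 (mod 585). Now have (86|585).
Factor out 2: 86 = 2·43. Since 585 ≡ 1 (mod 8), (2|585) = +1. Now have (43|585).
585 ≡ 1 (mod 4), so quadratic reciprocity gives (43|585) = (585|43). Reduce: 585 ≡ 26 (mod 43). Now have (26|43).
Factor out 2: 26 = 2·13. Since 43 ≡ 3 (mod 8), (2|43) = -1. Now have -(13|43).
13 ≡ 1 (mod 4), so quadratic reciprocity gives (13|43) = (43|13). Reduce: 43 ≡ 4 (mod 13). Now have -(4|13).
Factor out 2: 4 = 2^2. Since 13 ≡ 5 (mod 8), (2|13) = -1, and (2|13)^2 = +1. Now have -(1|13).
(1|13) = 1. Collecting the sign factors: -1.
(671|5953) = -1, and 5953 is prime, so 671 is not a quadratic residue mod 5953.

no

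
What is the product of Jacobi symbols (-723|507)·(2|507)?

0

By multiplicativity, (-723·2|507) = (-723|507)·(2|507).
First factor (-723|507):
Pull out -1: (-723|507) = (-1|507)·(723|507). Since 507 ≡ 3 (mod 4), (-1|507) = -1. Now have -(723|507).
Reduce the numerator: 723 ≡ 216 (mod 507), so (723|507) = (216|507).
Factor out 2: 216 = 2^3·27. Since 507 ≡ 3 (mod 8), (2|507) = -1, and (2|507)^3 = -1. Now have (27|507).
Both 27 ≡ 3 and 507 ≡ 3 (mod 4), so reciprocity gives (27|507) = -(507|27). Reduce: 507 ≡ 21 (mod 27). Now have -(21|27).
21 ≡ 1 (mod 4), so quadratic reciprocity gives (21|27) = (27|21). Reduce: 27 ≡ 6 (mod 21). Now have -(6|21).
Factor out 2: 6 = 2·3. Since 21 ≡ 5 (mod 8), (2|21) = -1. Now have (3|21).
21 ≡ 1 (mod 4), so quadratic reciprocity gives (3|21) = (21|3). Reduce: 21 ≡ 0 (mod 3). Now have (0|3).
The numerator is now 0 with denominator 3 > 1: the symbol is 0.
Second factor (2|507):
Factor out 2: 2 = 2. Since 507 ≡ 3 (mod 8), (2|507) = -1. Now have -(1|507).
(1|507) = 1. Collecting the sign factors: -1.
Product: (0)·(-1) = 0.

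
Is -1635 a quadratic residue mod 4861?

no

Pull out -1: (-1635|4861) = (-1|4861)·(1635|4861). Since 4861 ≡ 1 (mod 4), (-1|4861) = +1. Now have (1635|4861).
4861 ≡ 1 (mod 4), so quadratic reciprocity gives (1635|4861) = (4861|1635). Reduce: 4861 ≡ 1591 (mod 1635). Now have (1591|1635).
Both 1591 ≡ 3 and 1635 ≡ 3 (mod 4), so reciprocity gives (1591|1635) = -(1635|1591). Reduce: 1635 ≡ 44 (mod 1591). Now have -(44|1591).
Factor out 2: 44 = 2^2·11. Since 1591 ≡ 7 (mod 8), (2|1591) = +1, and (2|1591)^2 = +1. Now have -(11|1591).
Both 11 ≡ 3 and 1591 ≡ 3 (mod 4), so reciprocity gives (11|1591) = -(1591|11). Reduce: 1591 ≡ 7 (mod 11). Now have (7|11).
Both 7 ≡ 3 and 11 ≡ 3 (mod 4), so reciprocity gives (7|11) = -(11|7). Reduce: 11 ≡ 4 (mod 7). Now have -(4|7).
Factor out 2: 4 = 2^2. Since 7 ≡ 7 (mod 8), (2|7) = +1, and (2|7)^2 = +1. Now have -(1|7).
(1|7) = 1. Collecting the sign factors: -1.
The Legendre symbol is -1, so x^2 ≡ -1635 (mod 4861) has no solution.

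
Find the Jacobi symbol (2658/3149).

1

Factor out 2: 2658 = 2·1329. Since 3149 ≡ 5 (mod 8), (2/3149) = -1. Now have -(1329/3149).
1329 ≡ 1 (mod 4), so quadratic reciprocity gives (1329/3149) = (3149/1329). Reduce: 3149 ≡ 491 (mod 1329). Now have -(491/1329).
1329 ≡ 1 (mod 4), so quadratic reciprocity gives (491/1329) = (1329/491). Reduce: 1329 ≡ 347 (mod 491). Now have -(347/491).
Both 347 ≡ 3 and 491 ≡ 3 (mod 4), so reciprocity gives (347/491) = -(491/347). Reduce: 491 ≡ 144 (mod 347). Now have (144/347).
Factor out 2: 144 = 2^4·9. Since 347 ≡ 3 (mod 8), (2/347) = -1, and (2/347)^4 = +1. Now have (9/347).
9 ≡ 1 (mod 4), so quadratic reciprocity gives (9/347) = (347/9). Reduce: 347 ≡ 5 (mod 9). Now have (5/9).
5 ≡ 1 (mod 4), so quadratic reciprocity gives (5/9) = (9/5). Reduce: 9 ≡ 4 (mod 5). Now have (4/5).
Factor out 2: 4 = 2^2. Since 5 ≡ 5 (mod 8), (2/5) = -1, and (2/5)^2 = +1. Now have (1/5).
(1/5) = 1. Collecting the sign factors: 1.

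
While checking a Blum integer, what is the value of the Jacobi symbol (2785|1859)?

Reduce the numerator: 2785 ≡ 926 (mod 1859), so (2785|1859) = (926|1859).
Factor out 2: 926 = 2·463. Since 1859 ≡ 3 (mod 8), (2|1859) = -1. Now have -(463|1859).
Both 463 ≡ 3 and 1859 ≡ 3 (mod 4), so reciprocity gives (463|1859) = -(1859|463). Reduce: 1859 ≡ 7 (mod 463). Now have (7|463).
Both 7 ≡ 3 and 463 ≡ 3 (mod 4), so reciprocity gives (7|463) = -(463|7). Reduce: 463 ≡ 1 (mod 7). Now have -(1|7).
(1|7) = 1. Collecting the sign factors: -1.

-1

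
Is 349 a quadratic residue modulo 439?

(349|439)
  = (439|349)    [QR: 349 ≡ 1 mod 4, sign kept]
  = (90|349)    [439 ≡ 90 mod 349]
  = -(45|349)    [349 ≡ 5 mod 8 ⇒ (2|349) = -1]
  = -(349|45)    [QR: 45 ≡ 1 mod 4, sign kept]
  = -(34|45)    [349 ≡ 34 mod 45]
  = (17|45)    [45 ≡ 5 mod 8 ⇒ (2|45) = -1]
  = (45|17)    [QR: 17 ≡ 1 mod 4, sign kept]
  = (11|17)    [45 ≡ 11 mod 17]
  = (17|11)    [QR: 17 ≡ 1 mod 4, sign kept]
  = (6|11)    [17 ≡ 6 mod 11]
  = -(3|11)    [11 ≡ 3 mod 8 ⇒ (2|11) = -1]
  = (11|3)    [QR: both ≡ 3 mod 4, sign flips]
  = (2|3)    [11 ≡ 2 mod 3]
  = -(1|3)    [3 ≡ 3 mod 8 ⇒ (2|3) = -1]
  = -1    [(1|3) = 1]
The Legendre symbol is -1, so x^2 ≡ 349 (mod 439) has no solution.

no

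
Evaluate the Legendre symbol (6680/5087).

(6680/5087)
  = (1593/5087)    [6680 ≡ 1593 mod 5087]
  = (5087/1593)    [QR: 1593 ≡ 1 mod 4, sign kept]
  = (308/1593)    [5087 ≡ 308 mod 1593]
  = (77/1593)    [1593 ≡ 1 mod 8 ⇒ (2/1593)^2 = +1]
  = (1593/77)    [QR: 77 ≡ 1 mod 4, sign kept]
  = (53/77)    [1593 ≡ 53 mod 77]
  = (77/53)    [QR: 53 ≡ 1 mod 4, sign kept]
  = (24/53)    [77 ≡ 24 mod 53]
  = -(3/53)    [53 ≡ 5 mod 8 ⇒ (2/53)^3 = -1]
  = -(53/3)    [QR: 53 ≡ 1 mod 4, sign kept]
  = -(2/3)    [53 ≡ 2 mod 3]
  = (1/3)    [3 ≡ 3 mod 8 ⇒ (2/3) = -1]
  = 1    [(1/3) = 1]

1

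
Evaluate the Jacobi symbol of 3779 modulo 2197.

(3779/2197)
  = (1582/2197)    [3779 ≡ 1582 mod 2197]
  = -(791/2197)    [2197 ≡ 5 mod 8 ⇒ (2/2197) = -1]
  = -(2197/791)    [QR: 2197 ≡ 1 mod 4, sign kept]
  = -(615/791)    [2197 ≡ 615 mod 791]
  = (791/615)    [QR: both ≡ 3 mod 4, sign flips]
  = (176/615)    [791 ≡ 176 mod 615]
  = (11/615)    [615 ≡ 7 mod 8 ⇒ (2/615)^4 = +1]
  = -(615/11)    [QR: both ≡ 3 mod 4, sign flips]
  = -(10/11)    [615 ≡ 10 mod 11]
  = (5/11)    [11 ≡ 3 mod 8 ⇒ (2/11) = -1]
  = (11/5)    [QR: 5 ≡ 1 mod 4, sign kept]
  = (1/5)    [11 ≡ 1 mod 5]
  = 1    [(1/5) = 1]

1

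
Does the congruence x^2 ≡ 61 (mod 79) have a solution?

no

(61|79)
  = (79|61)    [QR: 61 ≡ 1 mod 4, sign kept]
  = (18|61)    [79 ≡ 18 mod 61]
  = -(9|61)    [61 ≡ 5 mod 8 ⇒ (2|61) = -1]
  = -(61|9)    [QR: 9 ≡ 1 mod 4, sign kept]
  = -(7|9)    [61 ≡ 7 mod 9]
  = -(9|7)    [QR: 9 ≡ 1 mod 4, sign kept]
  = -(2|7)    [9 ≡ 2 mod 7]
  = -(1|7)    [7 ≡ 7 mod 8 ⇒ (2|7) = +1]
  = -1    [(1|7) = 1]
The Legendre symbol is -1, so x^2 ≡ 61 (mod 79) has no solution.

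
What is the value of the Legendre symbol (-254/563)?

1

Reduce the numerator: -254 ≡ 309 (mod 563), so (-254/563) = (309/563).
309 ≡ 1 (mod 4), so quadratic reciprocity gives (309/563) = (563/309). Reduce: 563 ≡ 254 (mod 309). Now have (254/309).
Factor out 2: 254 = 2·127. Since 309 ≡ 5 (mod 8), (2/309) = -1. Now have -(127/309).
309 ≡ 1 (mod 4), so quadratic reciprocity gives (127/309) = (309/127). Reduce: 309 ≡ 55 (mod 127). Now have -(55/127).
Both 55 ≡ 3 and 127 ≡ 3 (mod 4), so reciprocity gives (55/127) = -(127/55). Reduce: 127 ≡ 17 (mod 55). Now have (17/55).
17 ≡ 1 (mod 4), so quadratic reciprocity gives (17/55) = (55/17). Reduce: 55 ≡ 4 (mod 17). Now have (4/17).
Factor out 2: 4 = 2^2. Since 17 ≡ 1 (mod 8), (2/17) = +1, and (2/17)^2 = +1. Now have (1/17).
(1/17) = 1. Collecting the sign factors: 1.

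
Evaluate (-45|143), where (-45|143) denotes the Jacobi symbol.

Pull out -1: (-45|143) = (-1|143)·(45|143). Since 143 ≡ 3 (mod 4), (-1|143) = -1. Now have -(45|143).
45 ≡ 1 (mod 4), so quadratic reciprocity gives (45|143) = (143|45). Reduce: 143 ≡ 8 (mod 45). Now have -(8|45).
Factor out 2: 8 = 2^3. Since 45 ≡ 5 (mod 8), (2|45) = -1, and (2|45)^3 = -1. Now have (1|45).
(1|45) = 1. Collecting the sign factors: 1.

1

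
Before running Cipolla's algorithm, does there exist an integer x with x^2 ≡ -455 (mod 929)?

yes

(-455/929)
  = (474/929)    [-455 ≡ 474 mod 929]
  = (237/929)    [929 ≡ 1 mod 8 ⇒ (2/929) = +1]
  = (929/237)    [QR: 237 ≡ 1 mod 4, sign kept]
  = (218/237)    [929 ≡ 218 mod 237]
  = -(109/237)    [237 ≡ 5 mod 8 ⇒ (2/237) = -1]
  = -(237/109)    [QR: 109 ≡ 1 mod 4, sign kept]
  = -(19/109)    [237 ≡ 19 mod 109]
  = -(109/19)    [QR: 109 ≡ 1 mod 4, sign kept]
  = -(14/19)    [109 ≡ 14 mod 19]
  = (7/19)    [19 ≡ 3 mod 8 ⇒ (2/19) = -1]
  = -(19/7)    [QR: both ≡ 3 mod 4, sign flips]
  = -(5/7)    [19 ≡ 5 mod 7]
  = -(7/5)    [QR: 5 ≡ 1 mod 4, sign kept]
  = -(2/5)    [7 ≡ 2 mod 5]
  = (1/5)    [5 ≡ 5 mod 8 ⇒ (2/5) = -1]
  = 1    [(1/5) = 1]
The Legendre symbol is 1, so x^2 ≡ -455 (mod 929) has solution.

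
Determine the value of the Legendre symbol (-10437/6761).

-1

Reduce the numerator: -10437 ≡ 3085 (mod 6761), so (-10437/6761) = (3085/6761).
3085 ≡ 1 (mod 4), so quadratic reciprocity gives (3085/6761) = (6761/3085). Reduce: 6761 ≡ 591 (mod 3085). Now have (591/3085).
3085 ≡ 1 (mod 4), so quadratic reciprocity gives (591/3085) = (3085/591). Reduce: 3085 ≡ 130 (mod 591). Now have (130/591).
Factor out 2: 130 = 2·65. Since 591 ≡ 7 (mod 8), (2/591) = +1. Now have (65/591).
65 ≡ 1 (mod 4), so quadratic reciprocity gives (65/591) = (591/65). Reduce: 591 ≡ 6 (mod 65). Now have (6/65).
Factor out 2: 6 = 2·3. Since 65 ≡ 1 (mod 8), (2/65) = +1. Now have (3/65).
65 ≡ 1 (mod 4), so quadratic reciprocity gives (3/65) = (65/3). Reduce: 65 ≡ 2 (mod 3). Now have (2/3).
Factor out 2: 2 = 2. Since 3 ≡ 3 (mod 8), (2/3) = -1. Now have -(1/3).
(1/3) = 1. Collecting the sign factors: -1.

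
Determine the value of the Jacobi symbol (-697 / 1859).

Reduce the numerator: -697 ≡ 1162 (mod 1859), so (-697 / 1859) = (1162 / 1859).
Factor out 2: 1162 = 2·581. Since 1859 ≡ 3 (mod 8), (2 / 1859) = -1. Now have -(581 / 1859).
581 ≡ 1 (mod 4), so quadratic reciprocity gives (581 / 1859) = (1859 / 581). Reduce: 1859 ≡ 116 (mod 581). Now have -(116 / 581).
Factor out 2: 116 = 2^2·29. Since 581 ≡ 5 (mod 8), (2 / 581) = -1, and (2 / 581)^2 = +1. Now have -(29 / 581).
29 ≡ 1 (mod 4), so quadratic reciprocity gives (29 / 581) = (581 / 29). Reduce: 581 ≡ 1 (mod 29). Now have -(1 / 29).
(1 / 29) = 1. Collecting the sign factors: -1.

-1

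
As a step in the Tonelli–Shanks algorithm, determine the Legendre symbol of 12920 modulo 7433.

(12920|7433)
  = (5487|7433)    [12920 ≡ 5487 mod 7433]
  = (7433|5487)    [QR: 7433 ≡ 1 mod 4, sign kept]
  = (1946|5487)    [7433 ≡ 1946 mod 5487]
  = (973|5487)    [5487 ≡ 7 mod 8 ⇒ (2|5487) = +1]
  = (5487|973)    [QR: 973 ≡ 1 mod 4, sign kept]
  = (622|973)    [5487 ≡ 622 mod 973]
  = -(311|973)    [973 ≡ 5 mod 8 ⇒ (2|973) = -1]
  = -(973|311)    [QR: 973 ≡ 1 mod 4, sign kept]
  = -(40|311)    [973 ≡ 40 mod 311]
  = -(5|311)    [311 ≡ 7 mod 8 ⇒ (2|311)^3 = +1]
  = -(311|5)    [QR: 5 ≡ 1 mod 4, sign kept]
  = -(1|5)    [311 ≡ 1 mod 5]
  = -1    [(1|5) = 1]

-1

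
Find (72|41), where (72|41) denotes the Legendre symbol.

Reduce the numerator: 72 ≡ 31 (mod 41), so (72|41) = (31|41).
41 ≡ 1 (mod 4), so quadratic reciprocity gives (31|41) = (41|31). Reduce: 41 ≡ 10 (mod 31). Now have (10|31).
Factor out 2: 10 = 2·5. Since 31 ≡ 7 (mod 8), (2|31) = +1. Now have (5|31).
5 ≡ 1 (mod 4), so quadratic reciprocity gives (5|31) = (31|5). Reduce: 31 ≡ 1 (mod 5). Now have (1|5).
(1|5) = 1. Collecting the sign factors: 1.

1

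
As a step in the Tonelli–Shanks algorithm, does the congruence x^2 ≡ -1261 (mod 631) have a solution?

yes

(-1261|631)
  = (1|631)    [-1261 ≡ 1 mod 631]
  = 1    [(1|631) = 1]
(-1261|631) = 1, and 631 is prime, so -1261 is a quadratic residue mod 631.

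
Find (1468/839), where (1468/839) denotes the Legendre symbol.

-1

(1468/839)
  = (629/839)    [1468 ≡ 629 mod 839]
  = (839/629)    [QR: 629 ≡ 1 mod 4, sign kept]
  = (210/629)    [839 ≡ 210 mod 629]
  = -(105/629)    [629 ≡ 5 mod 8 ⇒ (2/629) = -1]
  = -(629/105)    [QR: 105 ≡ 1 mod 4, sign kept]
  = -(104/105)    [629 ≡ 104 mod 105]
  = -(13/105)    [105 ≡ 1 mod 8 ⇒ (2/105)^3 = +1]
  = -(105/13)    [QR: 13 ≡ 1 mod 4, sign kept]
  = -(1/13)    [105 ≡ 1 mod 13]
  = -1    [(1/13) = 1]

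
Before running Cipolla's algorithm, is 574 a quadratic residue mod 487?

(574|487)
  = (87|487)    [574 ≡ 87 mod 487]
  = -(487|87)    [QR: both ≡ 3 mod 4, sign flips]
  = -(52|87)    [487 ≡ 52 mod 87]
  = -(13|87)    [87 ≡ 7 mod 8 ⇒ (2|87)^2 = +1]
  = -(87|13)    [QR: 13 ≡ 1 mod 4, sign kept]
  = -(9|13)    [87 ≡ 9 mod 13]
  = -(13|9)    [QR: 9 ≡ 1 mod 4, sign kept]
  = -(4|9)    [13 ≡ 4 mod 9]
  = -(1|9)    [9 ≡ 1 mod 8 ⇒ (2|9)^2 = +1]
  = -1    [(1|9) = 1]
The Legendre symbol is -1, so x^2 ≡ 574 (mod 487) has no solution.

no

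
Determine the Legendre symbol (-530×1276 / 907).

-1

By multiplicativity, (-530·1276 / 907) = (-530 / 907)·(1276 / 907).
First factor (-530 / 907):
(-530 / 907)
  = (377 / 907)    [-530 ≡ 377 mod 907]
  = (907 / 377)    [QR: 377 ≡ 1 mod 4, sign kept]
  = (153 / 377)    [907 ≡ 153 mod 377]
  = (377 / 153)    [QR: 153 ≡ 1 mod 4, sign kept]
  = (71 / 153)    [377 ≡ 71 mod 153]
  = (153 / 71)    [QR: 153 ≡ 1 mod 4, sign kept]
  = (11 / 71)    [153 ≡ 11 mod 71]
  = -(71 / 11)    [QR: both ≡ 3 mod 4, sign flips]
  = -(5 / 11)    [71 ≡ 5 mod 11]
  = -(11 / 5)    [QR: 5 ≡ 1 mod 4, sign kept]
  = -(1 / 5)    [11 ≡ 1 mod 5]
  = -1    [(1 / 5) = 1]
Second factor (1276 / 907):
(1276 / 907)
  = (369 / 907)    [1276 ≡ 369 mod 907]
  = (907 / 369)    [QR: 369 ≡ 1 mod 4, sign kept]
  = (169 / 369)    [907 ≡ 169 mod 369]
  = (369 / 169)    [QR: 169 ≡ 1 mod 4, sign kept]
  = (31 / 169)    [369 ≡ 31 mod 169]
  = (169 / 31)    [QR: 169 ≡ 1 mod 4, sign kept]
  = (14 / 31)    [169 ≡ 14 mod 31]
  = (7 / 31)    [31 ≡ 7 mod 8 ⇒ (2 / 31) = +1]
  = -(31 / 7)    [QR: both ≡ 3 mod 4, sign flips]
  = -(3 / 7)    [31 ≡ 3 mod 7]
  = (7 / 3)    [QR: both ≡ 3 mod 4, sign flips]
  = (1 / 3)    [7 ≡ 1 mod 3]
  = 1    [(1 / 3) = 1]
Product: (-1)·(1) = -1.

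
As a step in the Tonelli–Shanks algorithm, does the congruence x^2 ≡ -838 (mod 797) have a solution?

yes

Pull out -1: (-838/797) = (-1/797)·(838/797). Since 797 ≡ 1 (mod 4), (-1/797) = +1. Now have (838/797).
Reduce the numerator: 838 ≡ 41 (mod 797), so (838/797) = (41/797).
41 ≡ 1 (mod 4), so quadratic reciprocity gives (41/797) = (797/41). Reduce: 797 ≡ 18 (mod 41). Now have (18/41).
Factor out 2: 18 = 2·9. Since 41 ≡ 1 (mod 8), (2/41) = +1. Now have (9/41).
9 ≡ 1 (mod 4), so quadratic reciprocity gives (9/41) = (41/9). Reduce: 41 ≡ 5 (mod 9). Now have (5/9).
5 ≡ 1 (mod 4), so quadratic reciprocity gives (5/9) = (9/5). Reduce: 9 ≡ 4 (mod 5). Now have (4/5).
Factor out 2: 4 = 2^2. Since 5 ≡ 5 (mod 8), (2/5) = -1, and (2/5)^2 = +1. Now have (1/5).
(1/5) = 1. Collecting the sign factors: 1.
The Legendre symbol is 1, so x^2 ≡ -838 (mod 797) has solution.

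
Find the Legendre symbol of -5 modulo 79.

Pull out -1: (-5/79) = (-1/79)·(5/79). Since 79 ≡ 3 (mod 4), (-1/79) = -1. Now have -(5/79).
5 ≡ 1 (mod 4), so quadratic reciprocity gives (5/79) = (79/5). Reduce: 79 ≡ 4 (mod 5). Now have -(4/5).
Factor out 2: 4 = 2^2. Since 5 ≡ 5 (mod 8), (2/5) = -1, and (2/5)^2 = +1. Now have -(1/5).
(1/5) = 1. Collecting the sign factors: -1.

-1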